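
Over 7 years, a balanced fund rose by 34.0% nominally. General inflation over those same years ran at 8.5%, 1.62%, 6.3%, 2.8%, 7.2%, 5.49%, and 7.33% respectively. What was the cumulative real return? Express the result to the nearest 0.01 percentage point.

Cumulative inflation factor: 1.085 × 1.0162 × 1.063 × 1.028 × 1.072 × 1.0549 × 1.0733 ≈ 1.46239.
Nominal growth factor: 1.34000. Real growth factor = 1.34000 / 1.46239 ≈ 0.91631.
Total real return ≈ -8.3690%.

-8.37%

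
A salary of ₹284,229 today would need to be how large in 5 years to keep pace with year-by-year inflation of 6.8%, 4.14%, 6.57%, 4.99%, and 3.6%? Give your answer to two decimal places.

Cumulative price-level factor: 1.068 × 1.0414 × 1.0657 × 1.0499 × 1.036 ≈ 1.2892332063.
Multiplying ₹284,229 by the price-level factor gives the future nominal sum.

₹366,437.46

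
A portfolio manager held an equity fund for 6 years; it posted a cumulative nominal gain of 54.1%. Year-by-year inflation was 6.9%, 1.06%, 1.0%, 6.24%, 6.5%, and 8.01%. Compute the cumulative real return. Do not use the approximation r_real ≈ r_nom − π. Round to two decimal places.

15.56%

Cumulative inflation factor: 1.069 × 1.0106 × 1.010 × 1.0624 × 1.065 × 1.0801 ≈ 1.33346.
Nominal growth factor: 1.54100. Real growth factor = 1.54100 / 1.33346 ≈ 1.15564.
Total real return ≈ 15.5640%.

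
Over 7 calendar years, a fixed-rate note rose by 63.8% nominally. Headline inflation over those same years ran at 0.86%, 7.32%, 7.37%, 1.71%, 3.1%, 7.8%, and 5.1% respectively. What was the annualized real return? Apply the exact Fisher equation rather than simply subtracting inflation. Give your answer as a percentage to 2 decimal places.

Cumulative inflation factor: 1.0086 × 1.0732 × 1.0737 × 1.0171 × 1.031 × 1.078 × 1.051 ≈ 1.38079.
Nominal growth factor: 1.63800. Real growth factor = 1.63800 / 1.38079 ≈ 1.18628.
Annualized: 1.18628^(1/7) − 1 ≈ 0.02470.

2.47%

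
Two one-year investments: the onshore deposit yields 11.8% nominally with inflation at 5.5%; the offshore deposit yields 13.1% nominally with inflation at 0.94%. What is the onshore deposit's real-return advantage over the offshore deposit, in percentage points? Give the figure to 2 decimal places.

The onshore deposit real return: 1.118/1.055 − 1 = 5.972%.
The offshore deposit real return: 1.131/1.0094 − 1 = 12.047%.
Difference: 5.972 − 12.047 = -6.075 pp.

-6.08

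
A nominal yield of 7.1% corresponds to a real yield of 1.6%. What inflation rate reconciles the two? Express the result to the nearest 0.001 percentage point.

5.413%

From (1+r_nom) = (1+r_real)(1+π), we get 1+π = (1 + 7.1%)/(1 + 1.6%) = 1.071/1.016 ≈ 1.05413.
So π ≈ 5.4134%.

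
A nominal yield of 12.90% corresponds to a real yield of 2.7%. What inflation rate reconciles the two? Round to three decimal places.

From (1+r_nom) = (1+r_real)(1+π), we get 1+π = (1 + 12.90%)/(1 + 2.7%) = 1.1290/1.027 ≈ 1.09932.
So π ≈ 9.9318%.

9.932%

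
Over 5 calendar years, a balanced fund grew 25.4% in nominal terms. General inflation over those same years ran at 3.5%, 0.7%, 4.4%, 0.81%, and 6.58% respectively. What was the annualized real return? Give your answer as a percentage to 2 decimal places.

Cumulative inflation factor: 1.035 × 1.007 × 1.044 × 1.0081 × 1.0658 ≈ 1.16909.
Nominal growth factor: 1.25400. Real growth factor = 1.25400 / 1.16909 ≈ 1.07262.
Annualized: 1.07262^(1/5) − 1 ≈ 0.01412.

1.41%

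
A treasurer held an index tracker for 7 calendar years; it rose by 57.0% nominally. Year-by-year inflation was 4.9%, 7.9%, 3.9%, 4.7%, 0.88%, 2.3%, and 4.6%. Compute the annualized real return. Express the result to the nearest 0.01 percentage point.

2.41%

Cumulative inflation factor: 1.049 × 1.079 × 1.039 × 1.047 × 1.0088 × 1.023 × 1.046 ≈ 1.32914.
Nominal growth factor: 1.57000. Real growth factor = 1.57000 / 1.32914 ≈ 1.18121.
Annualized: 1.18121^(1/7) − 1 ≈ 0.02408.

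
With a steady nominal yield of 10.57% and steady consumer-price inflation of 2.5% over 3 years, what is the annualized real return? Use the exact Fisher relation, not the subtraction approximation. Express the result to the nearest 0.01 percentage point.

With constant rates the annual real return is the same each year: (1+10.57%)/(1+2.5%) − 1 = 0.07873.

7.87%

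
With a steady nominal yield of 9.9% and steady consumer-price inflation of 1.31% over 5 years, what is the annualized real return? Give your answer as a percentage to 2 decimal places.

8.48%

With constant rates the annual real return is the same each year: (1+9.9%)/(1+1.31%) − 1 = 0.08479.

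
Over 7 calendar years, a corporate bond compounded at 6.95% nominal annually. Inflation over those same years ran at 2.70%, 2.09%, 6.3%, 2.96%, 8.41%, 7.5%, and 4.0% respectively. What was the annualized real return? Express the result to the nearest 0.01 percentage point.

2.03%

Cumulative inflation factor: 1.0270 × 1.0209 × 1.063 × 1.0296 × 1.0841 × 1.075 × 1.040 ≈ 1.39081.
Nominal growth factor: 1.60054. Real growth factor = 1.60054 / 1.39081 ≈ 1.15080.
Annualized: 1.15080^(1/7) − 1 ≈ 0.02027.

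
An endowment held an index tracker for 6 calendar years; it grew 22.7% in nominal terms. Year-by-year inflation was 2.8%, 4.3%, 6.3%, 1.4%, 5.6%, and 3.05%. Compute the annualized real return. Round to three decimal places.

Cumulative inflation factor: 1.028 × 1.043 × 1.063 × 1.014 × 1.056 × 1.0305 ≈ 1.25765.
Nominal growth factor: 1.22700. Real growth factor = 1.22700 / 1.25765 ≈ 0.97563.
Annualized: 0.97563^(1/6) − 1 ≈ -0.00410.

-0.410%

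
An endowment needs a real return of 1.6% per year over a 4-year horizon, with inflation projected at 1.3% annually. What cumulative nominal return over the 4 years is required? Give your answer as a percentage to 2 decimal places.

12.21%

Required annual nominal rate: (1+1.6%)(1+1.3%) − 1 = 2.9208%.
Cumulative over 4 years: (1 + 0.029208)^4 − 1 ≈ 0.12205.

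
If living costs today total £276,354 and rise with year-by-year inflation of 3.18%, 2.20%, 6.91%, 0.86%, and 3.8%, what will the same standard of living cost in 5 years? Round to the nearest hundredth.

Cumulative price-level factor: 1.0318 × 1.0220 × 1.0691 × 1.0086 × 1.038 ≈ 1.1802691788.
The nominal amount required is £276,354 scaled up by that factor.

£326,172.11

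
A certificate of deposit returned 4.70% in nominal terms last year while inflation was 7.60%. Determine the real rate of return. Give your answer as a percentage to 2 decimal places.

Real return via the Fisher equation: (1 + 4.70%)/(1 + 7.60%) − 1 = 1.0470/1.0760 − 1 ≈ -0.02695.

-2.70%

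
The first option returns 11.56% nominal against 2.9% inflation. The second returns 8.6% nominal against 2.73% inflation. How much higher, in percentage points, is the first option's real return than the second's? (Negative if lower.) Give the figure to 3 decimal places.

The first option real return: 1.1156/1.029 − 1 = 8.4159%.
The second real return: 1.086/1.0273 − 1 = 5.7140%.
Difference: 8.4159 − 5.7140 = 2.7019 pp.

2.702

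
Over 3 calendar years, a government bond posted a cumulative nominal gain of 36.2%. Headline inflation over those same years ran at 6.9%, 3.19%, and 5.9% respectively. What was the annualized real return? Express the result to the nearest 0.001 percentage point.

5.250%

Cumulative inflation factor: 1.069 × 1.0319 × 1.059 ≈ 1.16818.
Nominal growth factor: 1.36200. Real growth factor = 1.36200 / 1.16818 ≈ 1.16591.
Annualized: 1.16591^(1/3) − 1 ≈ 0.05250.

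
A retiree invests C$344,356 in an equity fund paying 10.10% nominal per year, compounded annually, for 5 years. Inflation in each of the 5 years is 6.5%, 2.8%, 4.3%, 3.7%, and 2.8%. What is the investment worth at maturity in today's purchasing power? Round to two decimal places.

C$457,662.52

Nominal value at maturity: C$344,356 × (1 + 10.10%)^5 ≈ C$557,114.23.
Price-level factor over 5 years: 1.065 × 1.028 × 1.043 × 1.037 × 1.028 ≈ 1.2173035875.
The maturity value deflated by that factor is the answer in today's purchasing power.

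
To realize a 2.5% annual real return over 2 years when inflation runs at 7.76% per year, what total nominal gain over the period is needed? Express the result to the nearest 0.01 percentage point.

22.00%

Required annual nominal rate: (1+2.5%)(1+7.76%) − 1 = 10.454%.
Cumulative over 2 years: (1 + 0.10454)^2 − 1 ≈ 0.22001.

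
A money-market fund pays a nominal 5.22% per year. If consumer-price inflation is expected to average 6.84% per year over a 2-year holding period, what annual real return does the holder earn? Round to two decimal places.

-1.52%

With constant rates the annual real return is the same each year: (1+5.22%)/(1+6.84%) − 1 = -0.01516.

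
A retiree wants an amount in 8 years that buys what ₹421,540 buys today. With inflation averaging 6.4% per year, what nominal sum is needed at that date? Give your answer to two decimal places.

Cumulative price-level factor: (1+6.4%)^8 ≈ 1.6426045583.
Multiplying ₹421,540 by the price-level factor gives the future nominal sum.

₹692,423.53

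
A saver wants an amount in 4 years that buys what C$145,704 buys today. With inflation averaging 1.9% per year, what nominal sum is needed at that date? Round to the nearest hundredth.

C$157,097.12

Cumulative price-level factor: (1+1.9%)^4 ≈ 1.0781935663.
Multiplying C$145,704 by the price-level factor gives the future nominal sum.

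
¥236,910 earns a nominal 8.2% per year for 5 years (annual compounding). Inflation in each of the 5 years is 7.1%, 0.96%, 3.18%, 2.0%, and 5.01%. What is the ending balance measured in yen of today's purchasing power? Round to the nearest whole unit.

Nominal value at maturity: ¥236,910 × (1 + 8.2%)^5 ≈ ¥351,334.
Price-level factor over 5 years: 1.071 × 1.0096 × 1.0318 × 1.020 × 1.0501 ≈ 1.1949924640.
Dividing the nominal maturity value by the price-level factor gives the value in today's money.

¥294,005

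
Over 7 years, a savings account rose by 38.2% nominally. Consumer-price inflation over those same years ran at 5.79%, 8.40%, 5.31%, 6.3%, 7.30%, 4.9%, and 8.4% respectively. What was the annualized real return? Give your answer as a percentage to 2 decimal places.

-1.77%

Cumulative inflation factor: 1.0579 × 1.0840 × 1.0531 × 1.063 × 1.0730 × 1.049 × 1.084 ≈ 1.56632.
Nominal growth factor: 1.38200. Real growth factor = 1.38200 / 1.56632 ≈ 0.88232.
Annualized: 0.88232^(1/7) − 1 ≈ -0.01773.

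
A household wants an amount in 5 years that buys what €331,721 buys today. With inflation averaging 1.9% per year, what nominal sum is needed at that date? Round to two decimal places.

€364,454.98

Cumulative price-level factor: (1+1.9%)^5 ≈ 1.0986792441.
Multiplying €331,721 by the price-level factor gives the future nominal sum.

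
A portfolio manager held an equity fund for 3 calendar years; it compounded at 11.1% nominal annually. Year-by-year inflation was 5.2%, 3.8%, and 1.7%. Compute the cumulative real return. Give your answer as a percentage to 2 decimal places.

23.48%

Cumulative inflation factor: 1.052 × 1.038 × 1.017 ≈ 1.11054.
Nominal growth factor: 1.37133. Real growth factor = 1.37133 / 1.11054 ≈ 1.23483.
Total real return ≈ 23.4833%.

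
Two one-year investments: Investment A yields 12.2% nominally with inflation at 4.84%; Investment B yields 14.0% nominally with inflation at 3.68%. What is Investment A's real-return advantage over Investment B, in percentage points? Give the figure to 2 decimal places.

-2.93

Investment A real return: 1.122/1.0484 − 1 = 7.020%.
Investment B real return: 1.140/1.0368 − 1 = 9.954%.
Difference: 7.020 − 9.954 = -2.934 pp.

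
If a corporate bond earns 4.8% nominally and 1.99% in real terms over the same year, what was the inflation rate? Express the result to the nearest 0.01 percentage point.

From (1+r_nom) = (1+r_real)(1+π), we get 1+π = (1 + 4.8%)/(1 + 1.99%) = 1.048/1.0199 ≈ 1.02755.
So π ≈ 2.7552%.

2.76%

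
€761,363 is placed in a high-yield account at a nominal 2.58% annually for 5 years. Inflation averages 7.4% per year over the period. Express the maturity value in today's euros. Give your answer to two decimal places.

Nominal value at maturity: €761,363 × (1 + 2.58%)^5 ≈ €864,779.21.
Price-level factor over 5 years: (1 + 7.4%)^5 ≈ 1.4289643919.
Dividing the nominal maturity value by the price-level factor gives the value in today's money.

€605,178.98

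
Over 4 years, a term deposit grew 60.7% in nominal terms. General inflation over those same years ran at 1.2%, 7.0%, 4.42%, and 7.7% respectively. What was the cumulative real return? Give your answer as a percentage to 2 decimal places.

31.96%

Cumulative inflation factor: 1.012 × 1.070 × 1.0442 × 1.077 ≈ 1.21777.
Nominal growth factor: 1.60700. Real growth factor = 1.60700 / 1.21777 ≈ 1.31963.
Total real return ≈ 31.9630%.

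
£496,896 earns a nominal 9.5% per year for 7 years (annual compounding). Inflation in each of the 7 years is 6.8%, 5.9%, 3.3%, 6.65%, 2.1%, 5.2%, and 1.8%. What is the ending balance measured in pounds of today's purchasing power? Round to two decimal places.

Nominal value at maturity: £496,896 × (1 + 9.5%)^7 ≈ £937,916.84.
Price-level factor over 7 years: 1.068 × 1.059 × 1.033 × 1.0665 × 1.021 × 1.052 × 1.018 ≈ 1.3624408419.
Dividing the nominal maturity value by the price-level factor gives the value in today's money.

£688,409.22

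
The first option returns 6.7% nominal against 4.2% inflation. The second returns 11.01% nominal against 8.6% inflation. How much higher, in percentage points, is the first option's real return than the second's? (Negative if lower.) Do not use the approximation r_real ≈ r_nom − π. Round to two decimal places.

0.18

The first option real return: 1.067/1.042 − 1 = 2.399%.
The second real return: 1.1101/1.086 − 1 = 2.219%.
Difference: 2.399 − 2.219 = 0.180 pp.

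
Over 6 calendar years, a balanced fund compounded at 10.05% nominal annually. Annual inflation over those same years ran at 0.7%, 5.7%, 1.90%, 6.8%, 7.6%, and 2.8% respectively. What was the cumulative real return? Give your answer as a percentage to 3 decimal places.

38.639%

Cumulative inflation factor: 1.007 × 1.057 × 1.0190 × 1.068 × 1.076 × 1.028 ≈ 1.28131.
Nominal growth factor: 1.77640. Real growth factor = 1.77640 / 1.28131 ≈ 1.38639.
Total real return ≈ 38.6389%.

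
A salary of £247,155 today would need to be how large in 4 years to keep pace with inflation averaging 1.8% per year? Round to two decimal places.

£265,436.42

Cumulative price-level factor: (1+1.8%)^4 ≈ 1.0739674330.
Multiplying £247,155 by the price-level factor gives the future nominal sum.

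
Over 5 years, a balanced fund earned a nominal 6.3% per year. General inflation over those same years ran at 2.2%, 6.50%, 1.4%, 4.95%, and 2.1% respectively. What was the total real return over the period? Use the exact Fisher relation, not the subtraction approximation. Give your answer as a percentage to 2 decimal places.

Cumulative inflation factor: 1.022 × 1.0650 × 1.014 × 1.0495 × 1.021 ≈ 1.18262.
Nominal growth factor: 1.35727. Real growth factor = 1.35727 / 1.18262 ≈ 1.14768.
Total real return ≈ 14.7677%.

14.77%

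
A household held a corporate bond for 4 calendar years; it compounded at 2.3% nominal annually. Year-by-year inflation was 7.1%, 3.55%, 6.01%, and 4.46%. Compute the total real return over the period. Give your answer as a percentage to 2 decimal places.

-10.82%

Cumulative inflation factor: 1.071 × 1.0355 × 1.0601 × 1.0446 ≈ 1.22811.
Nominal growth factor: 1.09522. Real growth factor = 1.09522 / 1.22811 ≈ 0.89180.
Total real return ≈ -10.8203%.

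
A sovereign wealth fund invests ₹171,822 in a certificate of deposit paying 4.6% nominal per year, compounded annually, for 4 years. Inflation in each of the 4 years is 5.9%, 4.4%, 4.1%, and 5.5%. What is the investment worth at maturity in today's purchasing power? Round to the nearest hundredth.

₹169,397.06

Nominal value at maturity: ₹171,822 × (1 + 4.6%)^4 ≈ ₹205,686.37.
Price-level factor over 4 years: 1.059 × 1.044 × 1.041 × 1.055 ≈ 1.2142263350.
Dividing the nominal maturity value by the price-level factor gives the value in today's money.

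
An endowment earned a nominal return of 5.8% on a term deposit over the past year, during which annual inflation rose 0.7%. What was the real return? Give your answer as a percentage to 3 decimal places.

5.065%

Real return via the Fisher equation: (1 + 5.8%)/(1 + 0.7%) − 1 = 1.058/1.007 − 1 ≈ 0.05065.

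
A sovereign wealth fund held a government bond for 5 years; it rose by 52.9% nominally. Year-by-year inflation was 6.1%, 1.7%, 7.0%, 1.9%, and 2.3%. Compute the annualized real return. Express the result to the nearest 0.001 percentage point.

Cumulative inflation factor: 1.061 × 1.017 × 1.070 × 1.019 × 1.023 ≈ 1.20357.
Nominal growth factor: 1.52900. Real growth factor = 1.52900 / 1.20357 ≈ 1.27039.
Annualized: 1.27039^(1/5) − 1 ≈ 0.04903.

4.903%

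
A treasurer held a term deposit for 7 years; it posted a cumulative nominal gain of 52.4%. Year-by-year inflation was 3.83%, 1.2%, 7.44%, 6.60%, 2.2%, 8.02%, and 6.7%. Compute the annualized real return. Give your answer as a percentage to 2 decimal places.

Cumulative inflation factor: 1.0383 × 1.012 × 1.0744 × 1.0660 × 1.022 × 1.0802 × 1.067 ≈ 1.41758.
Nominal growth factor: 1.52400. Real growth factor = 1.52400 / 1.41758 ≈ 1.07508.
Annualized: 1.07508^(1/7) − 1 ≈ 0.01040.

1.04%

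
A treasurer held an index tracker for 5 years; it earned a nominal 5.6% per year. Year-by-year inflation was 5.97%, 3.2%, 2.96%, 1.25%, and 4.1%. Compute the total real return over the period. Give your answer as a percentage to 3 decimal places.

Cumulative inflation factor: 1.0597 × 1.032 × 1.0296 × 1.0125 × 1.041 ≈ 1.18680.
Nominal growth factor: 1.31317. Real growth factor = 1.31317 / 1.18680 ≈ 1.10648.
Total real return ≈ 10.6478%.

10.648%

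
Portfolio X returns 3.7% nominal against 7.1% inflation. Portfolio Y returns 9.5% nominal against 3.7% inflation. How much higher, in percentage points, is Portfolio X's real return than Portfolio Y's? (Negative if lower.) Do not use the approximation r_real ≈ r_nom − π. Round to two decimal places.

-8.77

Portfolio X real return: 1.037/1.071 − 1 = -3.175%.
Portfolio Y real return: 1.095/1.037 − 1 = 5.593%.
Difference: -3.175 − 5.593 = -8.768 pp.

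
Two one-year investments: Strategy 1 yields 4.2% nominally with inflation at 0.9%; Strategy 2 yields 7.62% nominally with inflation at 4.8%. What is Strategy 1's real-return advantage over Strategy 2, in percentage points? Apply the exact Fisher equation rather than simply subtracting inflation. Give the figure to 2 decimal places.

Strategy 1 real return: 1.042/1.009 − 1 = 3.271%.
Strategy 2 real return: 1.0762/1.048 − 1 = 2.691%.
Difference: 3.271 − 2.691 = 0.580 pp.

0.58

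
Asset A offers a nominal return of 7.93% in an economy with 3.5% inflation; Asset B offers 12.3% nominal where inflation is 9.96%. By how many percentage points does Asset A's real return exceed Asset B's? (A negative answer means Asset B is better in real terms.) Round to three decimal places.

2.152

Asset A real return: 1.0793/1.035 − 1 = 4.2802%.
Asset B real return: 1.123/1.0996 − 1 = 2.1280%.
Difference: 4.2802 − 2.1280 = 2.1522 pp.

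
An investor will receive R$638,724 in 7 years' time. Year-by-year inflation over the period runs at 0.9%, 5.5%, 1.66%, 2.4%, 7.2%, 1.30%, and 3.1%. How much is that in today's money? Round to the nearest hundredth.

Price-level factor over 7 years: 1.009 × 1.055 × 1.0166 × 1.024 × 1.072 × 1.0130 × 1.031 ≈ 1.2406708655.
Purchasing power today: R$638,724 divided by that factor.

R$514,821.47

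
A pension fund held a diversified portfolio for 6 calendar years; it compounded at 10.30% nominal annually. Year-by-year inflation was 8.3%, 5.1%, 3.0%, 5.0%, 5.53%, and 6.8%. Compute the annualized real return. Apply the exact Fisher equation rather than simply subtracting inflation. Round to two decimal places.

Cumulative inflation factor: 1.083 × 1.051 × 1.030 × 1.050 × 1.0553 × 1.068 ≈ 1.38741.
Nominal growth factor: 1.80075. Real growth factor = 1.80075 / 1.38741 ≈ 1.29792.
Annualized: 1.29792^(1/6) − 1 ≈ 0.04442.

4.44%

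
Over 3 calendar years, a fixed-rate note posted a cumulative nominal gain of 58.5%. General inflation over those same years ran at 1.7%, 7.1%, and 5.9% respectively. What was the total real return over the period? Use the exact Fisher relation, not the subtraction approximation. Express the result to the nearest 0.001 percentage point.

Cumulative inflation factor: 1.017 × 1.071 × 1.059 ≈ 1.15347.
Nominal growth factor: 1.58500. Real growth factor = 1.58500 / 1.15347 ≈ 1.37411.
Total real return ≈ 37.4114%.

37.411%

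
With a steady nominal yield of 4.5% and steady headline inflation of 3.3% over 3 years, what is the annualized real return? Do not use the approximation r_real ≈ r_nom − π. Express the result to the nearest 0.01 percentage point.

1.16%

With constant rates the annual real return is the same each year: (1+4.5%)/(1+3.3%) − 1 = 0.01162.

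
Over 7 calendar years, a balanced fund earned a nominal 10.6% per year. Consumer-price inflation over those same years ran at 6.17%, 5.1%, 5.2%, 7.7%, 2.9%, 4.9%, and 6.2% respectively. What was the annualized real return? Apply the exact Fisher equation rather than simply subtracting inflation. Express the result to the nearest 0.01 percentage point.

Cumulative inflation factor: 1.0617 × 1.051 × 1.052 × 1.077 × 1.029 × 1.049 × 1.062 ≈ 1.44928.
Nominal growth factor: 2.02435. Real growth factor = 2.02435 / 1.44928 ≈ 1.39680.
Annualized: 1.39680^(1/7) − 1 ≈ 0.04890.

4.89%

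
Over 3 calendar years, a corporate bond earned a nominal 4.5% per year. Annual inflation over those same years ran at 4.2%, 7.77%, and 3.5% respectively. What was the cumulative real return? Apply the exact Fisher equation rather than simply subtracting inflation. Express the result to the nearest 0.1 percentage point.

Cumulative inflation factor: 1.042 × 1.0777 × 1.035 ≈ 1.16227.
Nominal growth factor: 1.14117. Real growth factor = 1.14117 / 1.16227 ≈ 0.98184.
Total real return ≈ -1.8155%.

-1.8%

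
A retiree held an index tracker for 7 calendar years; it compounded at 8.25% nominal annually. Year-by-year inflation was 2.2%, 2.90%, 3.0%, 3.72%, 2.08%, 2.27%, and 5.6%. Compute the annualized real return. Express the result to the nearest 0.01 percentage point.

4.99%

Cumulative inflation factor: 1.022 × 1.0290 × 1.030 × 1.0372 × 1.0208 × 1.0227 × 1.056 ≈ 1.23857.
Nominal growth factor: 1.74179. Real growth factor = 1.74179 / 1.23857 ≈ 1.40630.
Annualized: 1.40630^(1/7) − 1 ≈ 0.04991.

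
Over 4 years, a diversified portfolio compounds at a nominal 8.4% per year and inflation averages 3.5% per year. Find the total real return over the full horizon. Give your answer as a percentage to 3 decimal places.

20.325%

The annual real rate is (1+8.4%)/(1+3.5%) − 1 = 4.7343%.
Compounded over 4 years: (1 + 0.047343)^4 − 1 ≈ 0.20325.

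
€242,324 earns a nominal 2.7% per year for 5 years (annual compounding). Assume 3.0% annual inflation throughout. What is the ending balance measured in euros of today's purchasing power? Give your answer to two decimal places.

€238,815.51

Nominal value at maturity: €242,324 × (1 + 2.7%)^5 ≈ €276,852.63.
Price-level factor over 5 years: (1 + 3.0%)^5 = 1.1592740743.
The maturity value deflated by that factor is the answer in today's purchasing power.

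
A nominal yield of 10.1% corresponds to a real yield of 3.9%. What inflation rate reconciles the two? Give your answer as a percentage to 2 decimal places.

5.97%

From (1+r_nom) = (1+r_real)(1+π), we get 1+π = (1 + 10.1%)/(1 + 3.9%) = 1.101/1.039 ≈ 1.05967.
So π ≈ 5.9673%.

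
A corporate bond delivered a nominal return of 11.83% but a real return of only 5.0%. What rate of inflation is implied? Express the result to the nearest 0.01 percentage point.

From (1+r_nom) = (1+r_real)(1+π), we get 1+π = (1 + 11.83%)/(1 + 5.0%) = 1.1183/1.050 ≈ 1.06505.
So π ≈ 6.5048%.

6.50%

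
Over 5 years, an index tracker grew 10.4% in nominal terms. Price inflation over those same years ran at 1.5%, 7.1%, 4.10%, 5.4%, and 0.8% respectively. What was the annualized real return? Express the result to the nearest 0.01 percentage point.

Cumulative inflation factor: 1.015 × 1.071 × 1.0410 × 1.054 × 1.008 ≈ 1.20228.
Nominal growth factor: 1.10400. Real growth factor = 1.10400 / 1.20228 ≈ 0.91825.
Annualized: 0.91825^(1/5) − 1 ≈ -0.01691.

-1.69%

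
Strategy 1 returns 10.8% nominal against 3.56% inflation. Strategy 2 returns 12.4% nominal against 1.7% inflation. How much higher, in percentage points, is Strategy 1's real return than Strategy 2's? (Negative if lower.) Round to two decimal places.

-3.53

Strategy 1 real return: 1.108/1.0356 − 1 = 6.991%.
Strategy 2 real return: 1.124/1.017 − 1 = 10.521%.
Difference: 6.991 − 10.521 = -3.530 pp.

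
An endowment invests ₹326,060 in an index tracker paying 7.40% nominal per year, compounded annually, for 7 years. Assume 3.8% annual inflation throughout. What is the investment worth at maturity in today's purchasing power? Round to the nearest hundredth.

Nominal value at maturity: ₹326,060 × (1 + 7.40%)^7 ≈ ₹537,436.92.
Price-level factor over 7 years: (1 + 3.8%)^7 ≈ 1.2983191849.
The maturity value deflated by that factor is the answer in today's purchasing power.

₹413,948.22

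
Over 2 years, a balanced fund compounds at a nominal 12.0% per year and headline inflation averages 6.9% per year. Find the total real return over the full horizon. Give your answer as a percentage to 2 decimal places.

9.77%

The annual real rate is (1+12.0%)/(1+6.9%) − 1 = 4.7708%.
Compounded over 2 years: (1 + 0.047708)^2 − 1 ≈ 0.09769.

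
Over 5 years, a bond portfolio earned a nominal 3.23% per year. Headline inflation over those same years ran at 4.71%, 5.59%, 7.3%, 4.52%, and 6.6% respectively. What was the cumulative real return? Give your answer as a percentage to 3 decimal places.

-11.313%

Cumulative inflation factor: 1.0471 × 1.0559 × 1.073 × 1.0452 × 1.066 ≈ 1.32180.
Nominal growth factor: 1.17228. Real growth factor = 1.17228 / 1.32180 ≈ 0.88687.
Total real return ≈ -11.3125%.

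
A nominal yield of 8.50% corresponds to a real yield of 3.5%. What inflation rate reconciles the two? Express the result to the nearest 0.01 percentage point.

From (1+r_nom) = (1+r_real)(1+π), we get 1+π = (1 + 8.50%)/(1 + 3.5%) = 1.0850/1.035 ≈ 1.04831.
So π ≈ 4.8309%.

4.83%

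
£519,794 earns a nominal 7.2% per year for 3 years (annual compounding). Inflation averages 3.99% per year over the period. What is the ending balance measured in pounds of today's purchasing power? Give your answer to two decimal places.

£569,430.71

Nominal value at maturity: £519,794 × (1 + 7.2%)^3 ≈ £640,347.35.
Price-level factor over 3 years: (1 + 3.99%)^3 ≈ 1.1245395512.
Dividing the nominal maturity value by the price-level factor gives the value in today's money.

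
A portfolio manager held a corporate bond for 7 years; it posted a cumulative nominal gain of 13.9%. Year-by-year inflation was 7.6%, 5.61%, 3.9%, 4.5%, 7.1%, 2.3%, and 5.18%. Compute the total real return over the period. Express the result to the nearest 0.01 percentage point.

Cumulative inflation factor: 1.076 × 1.0561 × 1.039 × 1.045 × 1.071 × 1.023 × 1.0518 ≈ 1.42183.
Nominal growth factor: 1.13900. Real growth factor = 1.13900 / 1.42183 ≈ 0.80108.
Total real return ≈ -19.8919%.

-19.89%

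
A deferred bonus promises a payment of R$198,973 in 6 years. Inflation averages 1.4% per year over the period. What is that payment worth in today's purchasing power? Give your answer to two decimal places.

Price-level factor over 6 years: (1 + 1.4%)^6 ≈ 1.0869954595.
Purchasing power today: R$198,973 divided by that factor.

R$183,048.60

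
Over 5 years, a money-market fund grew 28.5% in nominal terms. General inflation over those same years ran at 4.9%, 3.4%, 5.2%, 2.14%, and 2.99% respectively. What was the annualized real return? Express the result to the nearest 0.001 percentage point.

1.372%

Cumulative inflation factor: 1.049 × 1.034 × 1.052 × 1.0214 × 1.0299 ≈ 1.20034.
Nominal growth factor: 1.28500. Real growth factor = 1.28500 / 1.20034 ≈ 1.07053.
Annualized: 1.07053^(1/5) − 1 ≈ 0.01372.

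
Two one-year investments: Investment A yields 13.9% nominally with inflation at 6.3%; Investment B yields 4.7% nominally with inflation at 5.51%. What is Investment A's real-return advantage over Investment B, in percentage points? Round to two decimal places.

7.92

Investment A real return: 1.139/1.063 − 1 = 7.150%.
Investment B real return: 1.047/1.0551 − 1 = -0.768%.
Difference: 7.150 − (-0.768) = 7.918 pp.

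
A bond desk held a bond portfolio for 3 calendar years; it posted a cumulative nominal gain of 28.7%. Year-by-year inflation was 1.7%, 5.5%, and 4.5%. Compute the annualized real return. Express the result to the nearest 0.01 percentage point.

Cumulative inflation factor: 1.017 × 1.055 × 1.045 ≈ 1.12122.
Nominal growth factor: 1.28700. Real growth factor = 1.28700 / 1.12122 ≈ 1.14786.
Annualized: 1.14786^(1/3) − 1 ≈ 0.04704.

4.70%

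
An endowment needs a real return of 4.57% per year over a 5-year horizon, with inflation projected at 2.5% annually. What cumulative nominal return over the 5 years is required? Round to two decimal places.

41.47%

Required annual nominal rate: (1+4.57%)(1+2.5%) − 1 = 7.18425%.
Cumulative over 5 years: (1 + 0.0718425)^5 − 1 ≈ 0.41467.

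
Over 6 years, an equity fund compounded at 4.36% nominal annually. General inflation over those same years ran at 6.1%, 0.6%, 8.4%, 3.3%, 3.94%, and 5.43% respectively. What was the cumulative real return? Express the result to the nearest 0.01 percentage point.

-1.37%

Cumulative inflation factor: 1.061 × 1.006 × 1.084 × 1.033 × 1.0394 × 1.0543 ≈ 1.30975.
Nominal growth factor: 1.29183. Real growth factor = 1.29183 / 1.30975 ≈ 0.98631.
Total real return ≈ -1.3688%.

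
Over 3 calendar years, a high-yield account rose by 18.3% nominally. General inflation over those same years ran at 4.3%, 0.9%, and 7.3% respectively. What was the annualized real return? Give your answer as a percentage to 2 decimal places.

1.56%

Cumulative inflation factor: 1.043 × 1.009 × 1.073 ≈ 1.12921.
Nominal growth factor: 1.18300. Real growth factor = 1.18300 / 1.12921 ≈ 1.04763.
Annualized: 1.04763^(1/3) − 1 ≈ 0.01563.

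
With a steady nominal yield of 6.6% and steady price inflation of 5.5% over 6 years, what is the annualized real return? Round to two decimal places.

1.04%

With constant rates the annual real return is the same each year: (1+6.6%)/(1+5.5%) − 1 = 0.01043.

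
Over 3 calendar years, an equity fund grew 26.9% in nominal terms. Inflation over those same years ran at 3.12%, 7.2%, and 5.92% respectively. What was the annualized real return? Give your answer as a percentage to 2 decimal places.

2.72%

Cumulative inflation factor: 1.0312 × 1.072 × 1.0592 ≈ 1.17089.
Nominal growth factor: 1.26900. Real growth factor = 1.26900 / 1.17089 ≈ 1.08379.
Annualized: 1.08379^(1/3) − 1 ≈ 0.02718.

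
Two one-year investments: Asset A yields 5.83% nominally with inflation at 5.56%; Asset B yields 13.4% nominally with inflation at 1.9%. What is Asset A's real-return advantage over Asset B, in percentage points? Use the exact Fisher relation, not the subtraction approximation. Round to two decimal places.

-11.03

Asset A real return: 1.0583/1.0556 − 1 = 0.256%.
Asset B real return: 1.134/1.019 − 1 = 11.286%.
Difference: 0.256 − 11.286 = -11.030 pp.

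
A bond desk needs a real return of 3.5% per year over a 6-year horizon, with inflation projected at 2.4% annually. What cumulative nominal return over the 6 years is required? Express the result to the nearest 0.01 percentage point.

41.72%

Required annual nominal rate: (1+3.5%)(1+2.4%) − 1 = 5.984%.
Cumulative over 6 years: (1 + 0.05984)^6 − 1 ≈ 0.41723.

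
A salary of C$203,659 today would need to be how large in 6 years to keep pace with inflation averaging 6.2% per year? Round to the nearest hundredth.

C$292,180.15

Cumulative price-level factor: (1+6.2%)^6 ≈ 1.4346537586.
Multiplying C$203,659 by the price-level factor gives the future nominal sum.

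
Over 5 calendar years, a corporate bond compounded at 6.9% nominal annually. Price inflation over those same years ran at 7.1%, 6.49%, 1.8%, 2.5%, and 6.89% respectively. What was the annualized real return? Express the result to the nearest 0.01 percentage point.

1.88%

Cumulative inflation factor: 1.071 × 1.0649 × 1.018 × 1.025 × 1.0689 ≈ 1.27206.
Nominal growth factor: 1.39601. Real growth factor = 1.39601 / 1.27206 ≈ 1.09744.
Annualized: 1.09744^(1/5) − 1 ≈ 0.01877.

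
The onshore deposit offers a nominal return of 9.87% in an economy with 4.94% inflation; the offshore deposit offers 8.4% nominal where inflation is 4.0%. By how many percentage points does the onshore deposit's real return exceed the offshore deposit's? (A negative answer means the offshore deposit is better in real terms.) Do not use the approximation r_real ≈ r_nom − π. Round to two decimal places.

The onshore deposit real return: 1.0987/1.0494 − 1 = 4.698%.
The offshore deposit real return: 1.084/1.040 − 1 = 4.231%.
Difference: 4.698 − 4.231 = 0.467 pp.

0.47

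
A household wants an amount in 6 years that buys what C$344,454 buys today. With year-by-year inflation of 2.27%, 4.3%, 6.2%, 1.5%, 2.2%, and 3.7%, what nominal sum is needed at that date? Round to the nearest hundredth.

Cumulative price-level factor: 1.0227 × 1.043 × 1.062 × 1.015 × 1.022 × 1.037 ≈ 1.2185764354.
The nominal amount required is C$344,454 scaled up by that factor.

C$419,743.53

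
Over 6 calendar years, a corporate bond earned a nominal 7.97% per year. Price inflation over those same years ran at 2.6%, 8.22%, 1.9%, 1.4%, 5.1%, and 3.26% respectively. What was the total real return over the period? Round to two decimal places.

27.24%

Cumulative inflation factor: 1.026 × 1.0822 × 1.019 × 1.014 × 1.051 × 1.0326 ≈ 1.24509.
Nominal growth factor: 1.58423. Real growth factor = 1.58423 / 1.24509 ≈ 1.27238.
Total real return ≈ 27.2380%.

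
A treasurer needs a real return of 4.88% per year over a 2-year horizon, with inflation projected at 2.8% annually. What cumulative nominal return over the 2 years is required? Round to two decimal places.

16.24%

Required annual nominal rate: (1+4.88%)(1+2.8%) − 1 = 7.81664%.
Cumulative over 2 years: (1 + 0.0781664)^2 − 1 ≈ 0.16244.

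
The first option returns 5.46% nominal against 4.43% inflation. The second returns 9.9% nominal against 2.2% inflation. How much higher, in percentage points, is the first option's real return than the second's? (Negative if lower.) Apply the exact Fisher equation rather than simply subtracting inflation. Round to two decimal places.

-6.55

The first option real return: 1.0546/1.0443 − 1 = 0.986%.
The second real return: 1.099/1.022 − 1 = 7.534%.
Difference: 0.986 − 7.534 = -6.548 pp.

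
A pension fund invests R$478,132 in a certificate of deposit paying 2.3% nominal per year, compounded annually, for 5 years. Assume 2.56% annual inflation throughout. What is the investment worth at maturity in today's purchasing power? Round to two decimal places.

R$472,102.08

Nominal value at maturity: R$478,132 × (1 + 2.3%)^5 ≈ R$535,705.34.
Price-level factor over 5 years: (1 + 2.56%)^5 ≈ 1.1347235306.
The maturity value deflated by that factor is the answer in today's purchasing power.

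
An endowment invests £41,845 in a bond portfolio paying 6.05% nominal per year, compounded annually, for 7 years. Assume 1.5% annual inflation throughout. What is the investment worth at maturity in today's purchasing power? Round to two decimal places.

Nominal value at maturity: £41,845 × (1 + 6.05%)^7 ≈ £63,127.46.
Price-level factor over 7 years: (1 + 1.5%)^7 ≈ 1.1098449129.
The maturity value deflated by that factor is the answer in today's purchasing power.

£56,879.53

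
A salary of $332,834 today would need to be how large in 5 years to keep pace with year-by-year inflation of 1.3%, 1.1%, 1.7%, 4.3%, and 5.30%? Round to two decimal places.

$380,734.22

Cumulative price-level factor: 1.013 × 1.011 × 1.017 × 1.043 × 1.0530 ≈ 1.1439162606.
The nominal amount required is $332,834 scaled up by that factor.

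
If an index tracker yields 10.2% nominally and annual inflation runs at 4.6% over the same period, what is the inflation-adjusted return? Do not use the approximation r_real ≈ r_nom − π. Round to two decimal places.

Real return via the Fisher equation: (1 + 10.2%)/(1 + 4.6%) − 1 = 1.102/1.046 − 1 ≈ 0.05354.

5.35%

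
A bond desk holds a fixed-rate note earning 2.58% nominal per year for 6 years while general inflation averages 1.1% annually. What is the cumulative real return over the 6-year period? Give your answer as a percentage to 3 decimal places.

9.111%

The annual real rate is (1+2.58%)/(1+1.1%) − 1 = 1.4639%.
Compounded over 6 years: (1 + 0.014639)^6 − 1 ≈ 0.09111.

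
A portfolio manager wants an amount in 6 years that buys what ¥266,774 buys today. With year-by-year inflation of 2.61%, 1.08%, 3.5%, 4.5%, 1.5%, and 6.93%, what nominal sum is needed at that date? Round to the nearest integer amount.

Cumulative price-level factor: 1.0261 × 1.0108 × 1.035 × 1.045 × 1.015 × 1.0693 ≈ 1.2175229889.
Multiplying ¥266,774 by the price-level factor gives the future nominal sum.

¥324,803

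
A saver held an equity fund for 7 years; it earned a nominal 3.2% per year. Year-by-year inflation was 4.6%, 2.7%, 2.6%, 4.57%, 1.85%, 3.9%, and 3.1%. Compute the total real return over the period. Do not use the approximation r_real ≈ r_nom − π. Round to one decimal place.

Cumulative inflation factor: 1.046 × 1.027 × 1.026 × 1.0457 × 1.0185 × 1.039 × 1.031 ≈ 1.25745.
Nominal growth factor: 1.24669. Real growth factor = 1.24669 / 1.25745 ≈ 0.99144.
Total real return ≈ -0.8561%.

-0.9%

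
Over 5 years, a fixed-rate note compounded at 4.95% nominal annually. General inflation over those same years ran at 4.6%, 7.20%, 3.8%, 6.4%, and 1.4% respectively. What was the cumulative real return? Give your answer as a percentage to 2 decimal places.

1.39%

Cumulative inflation factor: 1.046 × 1.0720 × 1.038 × 1.064 × 1.014 ≈ 1.25575.
Nominal growth factor: 1.27325. Real growth factor = 1.27325 / 1.25575 ≈ 1.01393.
Total real return ≈ 1.3932%.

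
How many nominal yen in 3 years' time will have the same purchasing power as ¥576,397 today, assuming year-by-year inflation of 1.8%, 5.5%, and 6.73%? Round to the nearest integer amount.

¥660,706

Cumulative price-level factor: 1.018 × 1.055 × 1.0673 = 1.146269527.
Multiplying ¥576,397 by the price-level factor gives the future nominal sum.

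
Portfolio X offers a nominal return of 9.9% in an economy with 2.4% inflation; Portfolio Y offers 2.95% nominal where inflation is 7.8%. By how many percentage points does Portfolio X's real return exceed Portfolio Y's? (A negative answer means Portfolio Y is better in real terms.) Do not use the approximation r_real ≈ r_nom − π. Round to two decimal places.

Portfolio X real return: 1.099/1.024 − 1 = 7.324%.
Portfolio Y real return: 1.0295/1.078 − 1 = -4.499%.
Difference: 7.324 − (-4.499) = 11.823 pp.

11.82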